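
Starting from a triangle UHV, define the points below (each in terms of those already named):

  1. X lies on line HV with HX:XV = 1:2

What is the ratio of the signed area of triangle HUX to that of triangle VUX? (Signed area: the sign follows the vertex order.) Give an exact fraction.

[HUX]:[VUX] = -1/2

Assign U = (0, 0), H = (1, 0), V = (0, 1) — the answer is frame-independent, so this choice is without loss of generality.
1. X lies on line HV with HX:XV = 1:2 ⇒ X = (2/3, 1/3)
2·[HUX] = -1/3, 2·[VUX] = 2/3
[HUX]:[VUX] = -1/3:2/3 = -1/2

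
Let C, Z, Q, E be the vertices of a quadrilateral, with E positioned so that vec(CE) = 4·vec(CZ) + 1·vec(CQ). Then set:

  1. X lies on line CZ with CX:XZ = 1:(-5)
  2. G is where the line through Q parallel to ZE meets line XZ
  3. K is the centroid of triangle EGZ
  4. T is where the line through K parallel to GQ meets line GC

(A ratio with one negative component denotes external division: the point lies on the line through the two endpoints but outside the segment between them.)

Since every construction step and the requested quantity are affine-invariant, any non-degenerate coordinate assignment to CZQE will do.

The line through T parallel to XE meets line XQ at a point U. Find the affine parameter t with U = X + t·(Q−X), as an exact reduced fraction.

t = 1/48

Assign C = (0, 0), Z = (1, 0), Q = (0, 1), E = (4, 1) — the answer is frame-independent, so this choice is without loss of generality.
1. X lies on line CZ with CX:XZ = 1:(-5) ⇒ X = (-1/4, 0)
2. G is where the line through Q parallel to ZE meets line XZ ⇒ G = (-3, 0)
3. K is the centroid of triangle EGZ ⇒ K = (2/3, 1/3)
4. T is where the line through K parallel to GQ meets line GC ⇒ T = (-1/3, 0)
through T parallel to XE: direction (17/4, 1); meets XQ at U = (-47/192, 1/48)
U = X + t·(Q−X) with t = 1/48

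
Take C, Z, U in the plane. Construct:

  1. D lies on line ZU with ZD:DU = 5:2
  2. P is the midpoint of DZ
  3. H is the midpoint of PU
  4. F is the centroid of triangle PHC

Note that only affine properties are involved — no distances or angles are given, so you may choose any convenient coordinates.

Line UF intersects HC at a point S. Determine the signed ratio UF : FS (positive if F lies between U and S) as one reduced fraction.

UF:FS = -4

Work in coordinates with C = (0, 0), Z = (1, 0), U = (0, 1).
1. D lies on line ZU with ZD:DU = 5:2 ⇒ D = (2/7, 5/7)
2. P is the midpoint of DZ ⇒ P = (9/14, 5/14)
3. H is the midpoint of PU ⇒ H = (9/28, 19/28)
4. F is the centroid of triangle PHC ⇒ F = (9/28, 29/84)
line UF meets HC at S = (27/112, 57/112)
F = U + t·(S−U) with t = 4/3, so UF:FS = 4/3:-1/3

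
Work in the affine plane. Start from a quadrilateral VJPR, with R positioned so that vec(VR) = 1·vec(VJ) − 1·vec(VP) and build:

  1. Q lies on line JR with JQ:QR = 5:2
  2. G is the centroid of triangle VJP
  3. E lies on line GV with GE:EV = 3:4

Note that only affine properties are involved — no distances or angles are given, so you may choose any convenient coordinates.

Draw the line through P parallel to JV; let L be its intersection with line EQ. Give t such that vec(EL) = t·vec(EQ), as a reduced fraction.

t = -17/19

Work in coordinates with V = (0, 0), J = (1, 0), P = (0, 1), R = (1, -1).
1. Q lies on line JR with JQ:QR = 5:2 ⇒ Q = (1, -5/7)
2. G is the centroid of triangle VJP ⇒ G = (1/3, 1/3)
3. E lies on line GV with GE:EV = 3:4 ⇒ E = (4/21, 4/21)
through P parallel to JV: direction (-1, 0); meets EQ at L = (-71/133, 1)
L = E + t·(Q−E) with t = -17/19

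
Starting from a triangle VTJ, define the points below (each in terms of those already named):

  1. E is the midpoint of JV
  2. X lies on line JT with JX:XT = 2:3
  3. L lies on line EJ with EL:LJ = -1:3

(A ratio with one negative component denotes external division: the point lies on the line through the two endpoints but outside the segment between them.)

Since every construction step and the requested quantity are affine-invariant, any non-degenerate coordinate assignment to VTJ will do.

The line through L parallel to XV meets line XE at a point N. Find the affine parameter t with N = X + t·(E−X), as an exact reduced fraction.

Assign V = (0, 0), T = (1, 0), J = (0, 1) — the answer is frame-independent, so this choice is without loss of generality.
1. E is the midpoint of JV ⇒ E = (0, 1/2)
2. X lies on line JT with JX:XT = 2:3 ⇒ X = (2/5, 3/5)
3. L lies on line EJ with EL:LJ = -1:3 ⇒ L = (0, 1/4)
through L parallel to XV: direction (-2/5, -3/5); meets XE at N = (1/5, 11/20)
N = X + t·(E−X) with t = 1/2

t = 1/2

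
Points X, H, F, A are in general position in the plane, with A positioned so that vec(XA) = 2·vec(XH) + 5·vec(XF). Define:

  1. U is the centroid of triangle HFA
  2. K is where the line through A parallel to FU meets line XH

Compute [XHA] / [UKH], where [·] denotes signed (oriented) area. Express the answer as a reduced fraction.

Assign X = (0, 0), H = (1, 0), F = (0, 1), A = (2, 5) — the answer is frame-independent, so this choice is without loss of generality.
1. U is the centroid of triangle HFA ⇒ U = (1, 2)
2. K is where the line through A parallel to FU meets line XH ⇒ K = (-3, 0)
2·[XHA] = 5, 2·[UKH] = 8
[XHA]:[UKH] = 5:8 = 5/8

[XHA]:[UKH] = 5/8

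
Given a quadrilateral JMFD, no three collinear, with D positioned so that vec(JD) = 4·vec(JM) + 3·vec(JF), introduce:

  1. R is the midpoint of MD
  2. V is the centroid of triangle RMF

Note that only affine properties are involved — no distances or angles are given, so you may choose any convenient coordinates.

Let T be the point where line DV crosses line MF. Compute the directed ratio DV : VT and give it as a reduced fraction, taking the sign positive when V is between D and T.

Assign J = (0, 0), M = (1, 0), F = (0, 1), D = (4, 3) — the answer is frame-independent, so this choice is without loss of generality.
1. R is the midpoint of MD ⇒ R = (5/2, 3/2)
2. V is the centroid of triangle RMF ⇒ V = (7/6, 5/6)
line DV meets MF at T = (3/5, 2/5)
V = D + t·(T−D) with t = 5/6, so DV:VT = 5/6:1/6

DV:VT = 5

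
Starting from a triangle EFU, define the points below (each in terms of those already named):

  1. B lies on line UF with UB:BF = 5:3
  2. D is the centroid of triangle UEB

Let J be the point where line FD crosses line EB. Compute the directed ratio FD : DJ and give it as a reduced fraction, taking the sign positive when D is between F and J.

Set E = (0, 0), F = (1, 0), U = (0, 1); any affine frame gives the same invariant.
1. B lies on line UF with UB:BF = 5:3 ⇒ B = (5/8, 3/8)
2. D is the centroid of triangle UEB ⇒ D = (5/24, 11/24)
line FD meets EB at J = (55/112, 33/112)
D = F + t·(J−F) with t = 14/9, so FD:DJ = 14/9:-5/9

FD:DJ = -14/5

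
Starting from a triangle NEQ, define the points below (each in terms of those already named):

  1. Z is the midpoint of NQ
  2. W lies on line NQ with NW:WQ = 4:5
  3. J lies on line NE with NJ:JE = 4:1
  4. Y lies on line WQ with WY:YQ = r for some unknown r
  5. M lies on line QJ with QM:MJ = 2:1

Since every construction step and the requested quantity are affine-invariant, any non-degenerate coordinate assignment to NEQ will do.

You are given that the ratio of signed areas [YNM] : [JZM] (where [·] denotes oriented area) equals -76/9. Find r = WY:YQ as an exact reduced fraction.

r = -3/2

Choose coordinates N = (0, 0), E = (1, 0), Q = (0, 1).
1. Z is the midpoint of NQ ⇒ Z = (0, 1/2)
2. W lies on line NQ with NW:WQ = 4:5 ⇒ W = (0, 4/9)
3. J lies on line NE with NJ:JE = 4:1 ⇒ J = (4/5, 0)
4. With WY:YQ = r, write λ = r/(r+1) so Y = W + λ·(Q−W); Y is affine-linear in λ
5. M lies on line QJ with QM:MJ = 2:1 ⇒ M = (8/15, 1/3)
Every point depending on Y is an affine combination of Y and λ-independent points, so each such coordinate is linear in λ; the λ² term in each signed area is a multiple of (Q−W)×(Q−W) = 0, so 2·[YNM] and 2·[JZM] are each linear in λ. Evaluating at λ=0 and λ=1:
  2·[YNM] = 8/27·λ + 32/135,   2·[JZM] = -2/15
So [YNM]:[JZM] = (8/27·λ + 32/135) / (-2/15). Setting this equal to -76/9:
  8/27·λ + 32/135 = -76/9·(-2/15)  ⇒  λ = 3
Then r = λ/(1−λ) = (3)/(-2) = -3/2. Check: with r = -3/2, Y = (0, 19/9) and [YNM]:[JZM] = -76/9 as required.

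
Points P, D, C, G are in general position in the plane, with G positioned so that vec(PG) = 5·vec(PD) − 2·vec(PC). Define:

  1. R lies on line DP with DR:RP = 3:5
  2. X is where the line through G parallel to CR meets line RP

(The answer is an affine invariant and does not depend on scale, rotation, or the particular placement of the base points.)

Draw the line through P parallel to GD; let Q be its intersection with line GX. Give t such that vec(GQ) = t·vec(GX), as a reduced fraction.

t = -4/11

Work in coordinates with P = (0, 0), D = (1, 0), C = (0, 1), G = (5, -2).
1. R lies on line DP with DR:RP = 3:5 ⇒ R = (5/8, 0)
2. X is where the line through G parallel to CR meets line RP ⇒ X = (15/4, 0)
through P parallel to GD: direction (-4, 2); meets GX at Q = (60/11, -30/11)
Q = G + t·(X−G) with t = -4/11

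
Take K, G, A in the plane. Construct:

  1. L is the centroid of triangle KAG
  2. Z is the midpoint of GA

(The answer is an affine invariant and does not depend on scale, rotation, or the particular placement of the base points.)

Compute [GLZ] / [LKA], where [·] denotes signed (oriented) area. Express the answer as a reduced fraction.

[GLZ]:[LKA] = 1/2

Assign K = (0, 0), G = (1, 0), A = (0, 1) — the answer is frame-independent, so this choice is without loss of generality.
1. L is the centroid of triangle KAG ⇒ L = (1/3, 1/3)
2. Z is the midpoint of GA ⇒ Z = (1/2, 1/2)
2·[GLZ] = -1/6, 2·[LKA] = -1/3
[GLZ]:[LKA] = -1/6:-1/3 = 1/2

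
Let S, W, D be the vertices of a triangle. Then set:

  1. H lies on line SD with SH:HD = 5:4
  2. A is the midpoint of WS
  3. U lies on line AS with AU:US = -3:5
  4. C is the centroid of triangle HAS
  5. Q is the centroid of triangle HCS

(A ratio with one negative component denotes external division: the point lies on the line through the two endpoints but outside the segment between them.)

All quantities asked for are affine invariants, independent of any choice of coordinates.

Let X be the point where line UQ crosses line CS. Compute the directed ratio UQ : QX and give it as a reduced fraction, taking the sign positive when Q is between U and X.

Work in coordinates with S = (0, 0), W = (1, 0), D = (0, 1).
1. H lies on line SD with SH:HD = 5:4 ⇒ H = (0, 5/9)
2. A is the midpoint of WS ⇒ A = (1/2, 0)
3. U lies on line AS with AU:US = -3:5 ⇒ U = (5/4, 0)
4. C is the centroid of triangle HAS ⇒ C = (1/6, 5/27)
5. Q is the centroid of triangle HCS ⇒ Q = (1/18, 20/81)
line UQ meets CS at X = (10/51, 100/459)
Q = U + t·(X−U) with t = 17/15, so UQ:QX = 17/15:-2/15

UQ:QX = -17/2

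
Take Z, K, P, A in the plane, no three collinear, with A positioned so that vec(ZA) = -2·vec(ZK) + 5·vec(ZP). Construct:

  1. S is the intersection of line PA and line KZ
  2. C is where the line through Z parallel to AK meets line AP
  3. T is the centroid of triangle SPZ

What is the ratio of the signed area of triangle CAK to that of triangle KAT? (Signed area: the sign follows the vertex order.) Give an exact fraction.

Choose coordinates Z = (0, 0), K = (1, 0), P = (0, 1), A = (-2, 5).
1. S is the intersection of line PA and line KZ ⇒ S = (1/2, 0)
2. C is where the line through Z parallel to AK meets line AP ⇒ C = (3, -5)
3. T is the centroid of triangle SPZ ⇒ T = (1/6, 1/3)
2·[CAK] = -5, 2·[KAT] = 19/6
[CAK]:[KAT] = -5:19/6 = -30/19

[CAK]:[KAT] = -30/19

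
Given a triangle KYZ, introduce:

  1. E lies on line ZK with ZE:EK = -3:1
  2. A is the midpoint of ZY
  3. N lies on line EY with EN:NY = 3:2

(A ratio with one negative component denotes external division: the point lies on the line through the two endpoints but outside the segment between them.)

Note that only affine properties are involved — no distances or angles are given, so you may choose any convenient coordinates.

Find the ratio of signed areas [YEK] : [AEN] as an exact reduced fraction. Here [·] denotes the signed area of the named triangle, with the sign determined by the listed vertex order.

Work in coordinates with K = (0, 0), Y = (1, 0), Z = (0, 1).
1. E lies on line ZK with ZE:EK = -3:1 ⇒ E = (0, -1/2)
2. A is the midpoint of ZY ⇒ A = (1/2, 1/2)
3. N lies on line EY with EN:NY = 3:2 ⇒ N = (3/5, -1/5)
2·[YEK] = -1/2, 2·[AEN] = 9/20
[YEK]:[AEN] = -1/2:9/20 = -10/9

[YEK]:[AEN] = -10/9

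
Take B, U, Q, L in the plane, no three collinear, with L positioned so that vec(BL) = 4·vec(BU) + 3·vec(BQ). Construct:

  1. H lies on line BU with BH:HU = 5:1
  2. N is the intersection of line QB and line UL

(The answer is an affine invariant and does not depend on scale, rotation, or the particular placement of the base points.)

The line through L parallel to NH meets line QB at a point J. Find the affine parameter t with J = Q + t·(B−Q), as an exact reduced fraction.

Set B = (0, 0), U = (1, 0), Q = (0, 1), L = (4, 3); any affine frame gives the same invariant.
1. H lies on line BU with BH:HU = 5:1 ⇒ H = (5/6, 0)
2. N is the intersection of line QB and line UL ⇒ N = (0, -1)
through L parallel to NH: direction (5/6, 1); meets QB at J = (0, -9/5)
J = Q + t·(B−Q) with t = 14/5

t = 14/5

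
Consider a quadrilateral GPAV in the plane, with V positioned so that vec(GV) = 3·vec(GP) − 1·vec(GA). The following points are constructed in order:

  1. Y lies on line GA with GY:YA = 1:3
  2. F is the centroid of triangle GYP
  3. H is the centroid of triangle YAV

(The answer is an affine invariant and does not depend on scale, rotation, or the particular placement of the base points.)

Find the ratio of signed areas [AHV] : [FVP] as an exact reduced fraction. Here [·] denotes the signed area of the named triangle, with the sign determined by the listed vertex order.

Assign G = (0, 0), P = (1, 0), A = (0, 1), V = (3, -1) — the answer is frame-independent, so this choice is without loss of generality.
1. Y lies on line GA with GY:YA = 1:3 ⇒ Y = (0, 1/4)
2. F is the centroid of triangle GYP ⇒ F = (1/3, 1/12)
3. H is the centroid of triangle YAV ⇒ H = (1, 1/12)
2·[AHV] = 3/4, 2·[FVP] = 1/2
[AHV]:[FVP] = 3/4:1/2 = 3/2

[AHV]:[FVP] = 3/2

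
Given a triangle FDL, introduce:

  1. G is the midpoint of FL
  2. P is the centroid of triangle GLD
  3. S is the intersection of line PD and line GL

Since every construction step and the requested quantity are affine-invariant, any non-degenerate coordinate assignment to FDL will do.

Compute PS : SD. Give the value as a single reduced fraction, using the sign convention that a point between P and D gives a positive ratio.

Assign F = (0, 0), D = (1, 0), L = (0, 1) — the answer is frame-independent, so this choice is without loss of generality.
1. G is the midpoint of FL ⇒ G = (0, 1/2)
2. P is the centroid of triangle GLD ⇒ P = (1/3, 1/2)
3. S is the intersection of line PD and line GL ⇒ S = (0, 3/4)
S = P + t·(D−P) with t = -1/2, so PS:SD = t:(1−t) = -1/2:3/2

PS:SD = -1/3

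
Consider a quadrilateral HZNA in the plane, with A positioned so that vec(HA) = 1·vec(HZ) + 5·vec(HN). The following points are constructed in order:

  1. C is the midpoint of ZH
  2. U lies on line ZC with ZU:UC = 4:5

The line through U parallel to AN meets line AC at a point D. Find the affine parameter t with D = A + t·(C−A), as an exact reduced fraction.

t = 37/27

Assign H = (0, 0), Z = (1, 0), N = (0, 1), A = (1, 5) — the answer is frame-independent, so this choice is without loss of generality.
1. C is the midpoint of ZH ⇒ C = (1/2, 0)
2. U lies on line ZC with ZU:UC = 4:5 ⇒ U = (7/9, 0)
through U parallel to AN: direction (-1, -4); meets AC at D = (17/54, -50/27)
D = A + t·(C−A) with t = 37/27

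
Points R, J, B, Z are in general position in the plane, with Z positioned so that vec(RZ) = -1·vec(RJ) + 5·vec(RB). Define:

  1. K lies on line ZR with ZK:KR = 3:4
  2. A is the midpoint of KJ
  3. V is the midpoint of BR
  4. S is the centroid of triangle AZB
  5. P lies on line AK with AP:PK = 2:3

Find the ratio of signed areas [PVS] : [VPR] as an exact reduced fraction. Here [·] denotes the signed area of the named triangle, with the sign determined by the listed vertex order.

Assign R = (0, 0), J = (1, 0), B = (0, 1), Z = (-1, 5) — the answer is frame-independent, so this choice is without loss of generality.
1. K lies on line ZR with ZK:KR = 3:4 ⇒ K = (-4/7, 20/7)
2. A is the midpoint of KJ ⇒ A = (3/14, 10/7)
3. V is the midpoint of BR ⇒ V = (0, 1/2)
4. S is the centroid of triangle AZB ⇒ S = (-11/42, 52/21)
5. P lies on line AK with AP:PK = 2:3 ⇒ P = (-1/10, 2)
2·[PVS] = -41/210, 2·[VPR] = 1/20
[PVS]:[VPR] = -41/210:1/20 = -82/21

[PVS]:[VPR] = -82/21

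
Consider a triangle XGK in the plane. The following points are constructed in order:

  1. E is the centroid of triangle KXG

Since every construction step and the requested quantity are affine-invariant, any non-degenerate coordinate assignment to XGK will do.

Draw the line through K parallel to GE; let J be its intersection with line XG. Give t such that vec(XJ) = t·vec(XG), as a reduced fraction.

Set X = (0, 0), G = (1, 0), K = (0, 1); any affine frame gives the same invariant.
1. E is the centroid of triangle KXG ⇒ E = (1/3, 1/3)
through K parallel to GE: direction (-2/3, 1/3); meets XG at J = (2, 0)
J = X + t·(G−X) with t = 2

t = 2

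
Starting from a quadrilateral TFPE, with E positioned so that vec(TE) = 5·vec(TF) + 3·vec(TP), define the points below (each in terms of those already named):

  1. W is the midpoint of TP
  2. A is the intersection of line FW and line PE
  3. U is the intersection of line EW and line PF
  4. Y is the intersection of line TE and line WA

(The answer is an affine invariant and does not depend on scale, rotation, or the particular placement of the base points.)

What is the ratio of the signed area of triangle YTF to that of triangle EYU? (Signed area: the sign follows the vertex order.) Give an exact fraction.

Work in coordinates with T = (0, 0), F = (1, 0), P = (0, 1), E = (5, 3).
1. W is the midpoint of TP ⇒ W = (0, 1/2)
2. A is the intersection of line FW and line PE ⇒ A = (-5/9, 7/9)
3. U is the intersection of line EW and line PF ⇒ U = (1/3, 2/3)
4. Y is the intersection of line TE and line WA ⇒ Y = (5/11, 3/11)
2·[YTF] = 3/11, 2·[EYU] = -70/33
[YTF]:[EYU] = 3/11:-70/33 = -9/70

[YTF]:[EYU] = -9/70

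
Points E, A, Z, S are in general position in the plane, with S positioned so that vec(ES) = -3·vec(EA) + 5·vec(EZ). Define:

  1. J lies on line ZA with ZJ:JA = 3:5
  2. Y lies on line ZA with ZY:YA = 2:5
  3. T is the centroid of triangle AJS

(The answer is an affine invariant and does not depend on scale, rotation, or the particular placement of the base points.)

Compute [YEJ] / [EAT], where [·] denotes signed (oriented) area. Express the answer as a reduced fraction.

Set E = (0, 0), A = (1, 0), Z = (0, 1), S = (-3, 5); any affine frame gives the same invariant.
1. J lies on line ZA with ZJ:JA = 3:5 ⇒ J = (3/8, 5/8)
2. Y lies on line ZA with ZY:YA = 2:5 ⇒ Y = (2/7, 5/7)
3. T is the centroid of triangle AJS ⇒ T = (-13/24, 15/8)
2·[YEJ] = 5/56, 2·[EAT] = 15/8
[YEJ]:[EAT] = 5/56:15/8 = 1/21

[YEJ]:[EAT] = 1/21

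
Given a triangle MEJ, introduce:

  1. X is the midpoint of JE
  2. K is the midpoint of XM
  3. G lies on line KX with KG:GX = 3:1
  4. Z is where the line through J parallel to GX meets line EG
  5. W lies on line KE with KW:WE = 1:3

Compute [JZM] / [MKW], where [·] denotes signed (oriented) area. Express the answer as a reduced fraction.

[JZM]:[MKW] = -2

Set M = (0, 0), E = (1, 0), J = (0, 1); any affine frame gives the same invariant.
1. X is the midpoint of JE ⇒ X = (1/2, 1/2)
2. K is the midpoint of XM ⇒ K = (1/4, 1/4)
3. G lies on line KX with KG:GX = 3:1 ⇒ G = (7/16, 7/16)
4. Z is where the line through J parallel to GX meets line EG ⇒ Z = (-1/8, 7/8)
5. W lies on line KE with KW:WE = 1:3 ⇒ W = (7/16, 3/16)
2·[JZM] = 1/8, 2·[MKW] = -1/16
[JZM]:[MKW] = 1/8:-1/16 = -2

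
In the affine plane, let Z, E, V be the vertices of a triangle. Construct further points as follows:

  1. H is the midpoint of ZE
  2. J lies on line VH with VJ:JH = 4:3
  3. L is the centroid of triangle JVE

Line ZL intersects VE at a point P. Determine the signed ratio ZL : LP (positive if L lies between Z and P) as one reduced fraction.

Work in coordinates with Z = (0, 0), E = (1, 0), V = (0, 1).
1. H is the midpoint of ZE ⇒ H = (1/2, 0)
2. J lies on line VH with VJ:JH = 4:3 ⇒ J = (2/7, 3/7)
3. L is the centroid of triangle JVE ⇒ L = (3/7, 10/21)
line ZL meets VE at P = (9/19, 10/19)
L = Z + t·(P−Z) with t = 19/21, so ZL:LP = 19/21:2/21

ZL:LP = 19/2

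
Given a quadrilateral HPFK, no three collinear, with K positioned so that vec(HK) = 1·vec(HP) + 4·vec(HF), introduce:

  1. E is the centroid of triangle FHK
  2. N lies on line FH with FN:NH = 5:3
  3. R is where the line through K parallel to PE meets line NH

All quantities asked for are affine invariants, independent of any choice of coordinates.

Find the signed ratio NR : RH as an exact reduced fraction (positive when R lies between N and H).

Choose coordinates H = (0, 0), P = (1, 0), F = (0, 1), K = (1, 4).
1. E is the centroid of triangle FHK ⇒ E = (1/3, 5/3)
2. N lies on line FH with FN:NH = 5:3 ⇒ N = (0, 3/8)
3. R is where the line through K parallel to PE meets line NH ⇒ R = (0, 13/2)
R = N + t·(H−N) with t = -49/3, so NR:RH = t:(1−t) = -49/3:52/3

NR:RH = -49/52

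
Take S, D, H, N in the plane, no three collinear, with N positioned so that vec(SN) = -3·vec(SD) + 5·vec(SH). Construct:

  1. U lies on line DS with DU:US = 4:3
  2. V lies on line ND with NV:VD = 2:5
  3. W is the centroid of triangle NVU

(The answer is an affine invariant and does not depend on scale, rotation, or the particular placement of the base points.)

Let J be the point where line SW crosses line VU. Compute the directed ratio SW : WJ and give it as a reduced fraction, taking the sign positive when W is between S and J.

SW:WJ = 37/8

Assign S = (0, 0), D = (1, 0), H = (0, 1), N = (-3, 5) — the answer is frame-independent, so this choice is without loss of generality.
1. U lies on line DS with DU:US = 4:3 ⇒ U = (3/7, 0)
2. V lies on line ND with NV:VD = 2:5 ⇒ V = (-13/7, 25/7)
3. W is the centroid of triangle NVU ⇒ W = (-31/21, 20/7)
line SW meets VU at J = (-465/259, 900/259)
W = S + t·(J−S) with t = 37/45, so SW:WJ = 37/45:8/45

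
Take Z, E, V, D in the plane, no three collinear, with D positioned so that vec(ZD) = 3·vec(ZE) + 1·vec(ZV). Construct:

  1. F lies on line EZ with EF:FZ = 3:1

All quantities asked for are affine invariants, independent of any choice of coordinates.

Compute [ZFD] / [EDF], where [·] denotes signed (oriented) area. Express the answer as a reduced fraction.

Choose coordinates Z = (0, 0), E = (1, 0), V = (0, 1), D = (3, 1).
1. F lies on line EZ with EF:FZ = 3:1 ⇒ F = (1/4, 0)
2·[ZFD] = 1/4, 2·[EDF] = 3/4
[ZFD]:[EDF] = 1/4:3/4 = 1/3

[ZFD]:[EDF] = 1/3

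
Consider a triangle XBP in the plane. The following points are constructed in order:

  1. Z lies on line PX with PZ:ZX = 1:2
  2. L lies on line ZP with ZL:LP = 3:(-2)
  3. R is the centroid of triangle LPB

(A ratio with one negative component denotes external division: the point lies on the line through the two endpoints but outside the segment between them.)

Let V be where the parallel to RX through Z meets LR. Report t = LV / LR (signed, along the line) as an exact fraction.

t = 3/5

Assign X = (0, 0), B = (1, 0), P = (0, 1) — the answer is frame-independent, so this choice is without loss of generality.
1. Z lies on line PX with PZ:ZX = 1:2 ⇒ Z = (0, 2/3)
2. L lies on line ZP with ZL:LP = 3:(-2) ⇒ L = (0, 5/3)
3. R is the centroid of triangle LPB ⇒ R = (1/3, 8/9)
through Z parallel to RX: direction (-1/3, -8/9); meets LR at V = (1/5, 6/5)
V = L + t·(R−L) with t = 3/5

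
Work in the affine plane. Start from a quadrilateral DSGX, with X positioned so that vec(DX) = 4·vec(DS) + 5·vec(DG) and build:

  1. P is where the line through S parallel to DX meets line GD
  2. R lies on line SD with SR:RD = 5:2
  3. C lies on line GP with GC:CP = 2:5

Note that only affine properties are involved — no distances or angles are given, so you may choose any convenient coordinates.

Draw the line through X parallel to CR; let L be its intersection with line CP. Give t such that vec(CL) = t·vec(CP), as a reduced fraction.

t = -6

Set D = (0, 0), S = (1, 0), G = (0, 1), X = (4, 5); any affine frame gives the same invariant.
1. P is where the line through S parallel to DX meets line GD ⇒ P = (0, -5/4)
2. R lies on line SD with SR:RD = 5:2 ⇒ R = (2/7, 0)
3. C lies on line GP with GC:CP = 2:5 ⇒ C = (0, 5/14)
through X parallel to CR: direction (2/7, -5/14); meets CP at L = (0, 10)
L = C + t·(P−C) with t = -6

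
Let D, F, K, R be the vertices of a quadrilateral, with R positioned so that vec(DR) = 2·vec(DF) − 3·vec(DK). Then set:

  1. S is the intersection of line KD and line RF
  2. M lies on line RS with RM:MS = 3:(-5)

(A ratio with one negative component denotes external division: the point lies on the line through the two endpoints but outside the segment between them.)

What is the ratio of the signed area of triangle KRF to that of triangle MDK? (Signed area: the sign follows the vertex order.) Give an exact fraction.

[KRF]:[MDK] = -2/5

Work in coordinates with D = (0, 0), F = (1, 0), K = (0, 1), R = (2, -3).
1. S is the intersection of line KD and line RF ⇒ S = (0, 3)
2. M lies on line RS with RM:MS = 3:(-5) ⇒ M = (5, -12)
2·[KRF] = 2, 2·[MDK] = -5
[KRF]:[MDK] = 2:-5 = -2/5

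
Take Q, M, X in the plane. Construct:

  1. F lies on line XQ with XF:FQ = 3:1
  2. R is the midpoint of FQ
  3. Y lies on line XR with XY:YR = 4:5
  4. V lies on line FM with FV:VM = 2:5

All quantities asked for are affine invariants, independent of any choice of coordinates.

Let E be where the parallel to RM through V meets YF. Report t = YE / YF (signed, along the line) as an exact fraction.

Work in coordinates with Q = (0, 0), M = (1, 0), X = (0, 1).
1. F lies on line XQ with XF:FQ = 3:1 ⇒ F = (0, 1/4)
2. R is the midpoint of FQ ⇒ R = (0, 1/8)
3. Y lies on line XR with XY:YR = 4:5 ⇒ Y = (0, 11/18)
4. V lies on line FM with FV:VM = 2:5 ⇒ V = (2/7, 5/28)
through V parallel to RM: direction (1, -1/8); meets YF at E = (0, 3/14)
E = Y + t·(F−Y) with t = 100/91

t = 100/91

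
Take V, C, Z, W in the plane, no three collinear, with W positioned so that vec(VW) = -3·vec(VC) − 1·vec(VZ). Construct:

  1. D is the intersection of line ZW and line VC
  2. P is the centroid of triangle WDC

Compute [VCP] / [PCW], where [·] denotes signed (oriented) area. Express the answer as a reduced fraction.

Assign V = (0, 0), C = (1, 0), Z = (0, 1), W = (-3, -1) — the answer is frame-independent, so this choice is without loss of generality.
1. D is the intersection of line ZW and line VC ⇒ D = (-3/2, 0)
2. P is the centroid of triangle WDC ⇒ P = (-7/6, -1/3)
2·[VCP] = -1/3, 2·[PCW] = -5/6
[VCP]:[PCW] = -1/3:-5/6 = 2/5

[VCP]:[PCW] = 2/5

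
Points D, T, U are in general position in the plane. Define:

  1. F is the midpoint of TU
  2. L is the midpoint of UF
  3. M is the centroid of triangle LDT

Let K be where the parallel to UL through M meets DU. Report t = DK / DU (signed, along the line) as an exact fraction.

t = 2/3

Assign D = (0, 0), T = (1, 0), U = (0, 1) — the answer is frame-independent, so this choice is without loss of generality.
1. F is the midpoint of TU ⇒ F = (1/2, 1/2)
2. L is the midpoint of UF ⇒ L = (1/4, 3/4)
3. M is the centroid of triangle LDT ⇒ M = (5/12, 1/4)
through M parallel to UL: direction (1/4, -1/4); meets DU at K = (0, 2/3)
K = D + t·(U−D) with t = 2/3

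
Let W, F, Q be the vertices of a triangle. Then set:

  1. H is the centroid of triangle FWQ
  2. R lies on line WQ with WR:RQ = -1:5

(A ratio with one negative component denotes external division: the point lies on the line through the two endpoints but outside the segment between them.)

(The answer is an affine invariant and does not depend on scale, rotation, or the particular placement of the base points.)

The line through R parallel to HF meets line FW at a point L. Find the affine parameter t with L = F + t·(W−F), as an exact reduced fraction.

Assign W = (0, 0), F = (1, 0), Q = (0, 1) — the answer is frame-independent, so this choice is without loss of generality.
1. H is the centroid of triangle FWQ ⇒ H = (1/3, 1/3)
2. R lies on line WQ with WR:RQ = -1:5 ⇒ R = (0, -1/4)
through R parallel to HF: direction (2/3, -1/3); meets FW at L = (-1/2, 0)
L = F + t·(W−F) with t = 3/2

t = 3/2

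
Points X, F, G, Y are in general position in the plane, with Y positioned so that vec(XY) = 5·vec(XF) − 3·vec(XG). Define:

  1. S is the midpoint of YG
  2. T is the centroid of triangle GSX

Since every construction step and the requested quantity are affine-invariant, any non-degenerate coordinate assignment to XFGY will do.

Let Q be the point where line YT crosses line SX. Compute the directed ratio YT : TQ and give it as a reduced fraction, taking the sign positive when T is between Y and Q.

YT:TQ = -4

Set X = (0, 0), F = (1, 0), G = (0, 1), Y = (5, -3); any affine frame gives the same invariant.
1. S is the midpoint of YG ⇒ S = (5/2, -1)
2. T is the centroid of triangle GSX ⇒ T = (5/6, 0)
line YT meets SX at Q = (15/8, -3/4)
T = Y + t·(Q−Y) with t = 4/3, so YT:TQ = 4/3:-1/3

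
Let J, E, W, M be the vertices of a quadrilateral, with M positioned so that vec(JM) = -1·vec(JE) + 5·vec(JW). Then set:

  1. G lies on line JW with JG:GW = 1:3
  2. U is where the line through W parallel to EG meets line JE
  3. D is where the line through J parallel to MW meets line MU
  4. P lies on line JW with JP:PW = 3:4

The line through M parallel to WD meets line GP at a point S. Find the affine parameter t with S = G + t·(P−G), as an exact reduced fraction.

t = 42/5

Set J = (0, 0), E = (1, 0), W = (0, 1), M = (-1, 5); any affine frame gives the same invariant.
1. G lies on line JW with JG:GW = 1:3 ⇒ G = (0, 1/4)
2. U is where the line through W parallel to EG meets line JE ⇒ U = (4, 0)
3. D is where the line through J parallel to MW meets line MU ⇒ D = (-4/3, 16/3)
4. P lies on line JW with JP:PW = 3:4 ⇒ P = (0, 3/7)
through M parallel to WD: direction (-4/3, 13/3); meets GP at S = (0, 7/4)
S = G + t·(P−G) with t = 42/5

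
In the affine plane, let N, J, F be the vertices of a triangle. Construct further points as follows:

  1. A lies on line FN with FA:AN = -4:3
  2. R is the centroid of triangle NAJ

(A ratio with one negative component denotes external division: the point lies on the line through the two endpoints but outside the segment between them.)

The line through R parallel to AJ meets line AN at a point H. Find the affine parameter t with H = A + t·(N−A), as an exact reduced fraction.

Set N = (0, 0), J = (1, 0), F = (0, 1); any affine frame gives the same invariant.
1. A lies on line FN with FA:AN = -4:3 ⇒ A = (0, -3)
2. R is the centroid of triangle NAJ ⇒ R = (1/3, -1)
through R parallel to AJ: direction (1, 3); meets AN at H = (0, -2)
H = A + t·(N−A) with t = 1/3

t = 1/3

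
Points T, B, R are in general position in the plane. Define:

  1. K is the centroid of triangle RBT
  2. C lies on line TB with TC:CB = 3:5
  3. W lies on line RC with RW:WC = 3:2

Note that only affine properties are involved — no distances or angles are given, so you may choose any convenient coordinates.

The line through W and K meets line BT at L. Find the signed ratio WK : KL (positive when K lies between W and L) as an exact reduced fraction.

WK:KL = 1/5

Work in coordinates with T = (0, 0), B = (1, 0), R = (0, 1).
1. K is the centroid of triangle RBT ⇒ K = (1/3, 1/3)
2. C lies on line TB with TC:CB = 3:5 ⇒ C = (3/8, 0)
3. W lies on line RC with RW:WC = 3:2 ⇒ W = (9/40, 2/5)
line WK meets BT at L = (7/8, 0)
K = W + t·(L−W) with t = 1/6, so WK:KL = 1/6:5/6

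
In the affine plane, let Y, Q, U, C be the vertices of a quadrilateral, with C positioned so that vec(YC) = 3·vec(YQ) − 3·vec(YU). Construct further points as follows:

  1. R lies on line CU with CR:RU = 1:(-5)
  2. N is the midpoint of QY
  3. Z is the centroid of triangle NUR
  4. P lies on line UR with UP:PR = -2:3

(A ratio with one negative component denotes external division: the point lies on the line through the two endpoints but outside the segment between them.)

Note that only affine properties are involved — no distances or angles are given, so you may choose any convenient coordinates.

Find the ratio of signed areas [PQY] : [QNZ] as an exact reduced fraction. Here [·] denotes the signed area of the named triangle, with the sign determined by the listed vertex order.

Set Y = (0, 0), Q = (1, 0), U = (0, 1), C = (3, -3); any affine frame gives the same invariant.
1. R lies on line CU with CR:RU = 1:(-5) ⇒ R = (15/4, -4)
2. N is the midpoint of QY ⇒ N = (1/2, 0)
3. Z is the centroid of triangle NUR ⇒ Z = (17/12, -1)
4. P lies on line UR with UP:PR = -2:3 ⇒ P = (-15/2, 11)
2·[PQY] = -11, 2·[QNZ] = 1/2
[PQY]:[QNZ] = -11:1/2 = -22

[PQY]:[QNZ] = -22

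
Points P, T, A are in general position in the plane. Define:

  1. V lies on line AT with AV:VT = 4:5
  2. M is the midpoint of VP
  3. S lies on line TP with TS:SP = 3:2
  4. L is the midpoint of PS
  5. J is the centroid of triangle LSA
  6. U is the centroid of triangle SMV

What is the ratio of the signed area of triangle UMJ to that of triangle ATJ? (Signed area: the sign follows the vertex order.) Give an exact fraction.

Assign P = (0, 0), T = (1, 0), A = (0, 1) — the answer is frame-independent, so this choice is without loss of generality.
1. V lies on line AT with AV:VT = 4:5 ⇒ V = (4/9, 5/9)
2. M is the midpoint of VP ⇒ M = (2/9, 5/18)
3. S lies on line TP with TS:SP = 3:2 ⇒ S = (2/5, 0)
4. L is the midpoint of PS ⇒ L = (1/5, 0)
5. J is the centroid of triangle LSA ⇒ J = (1/5, 1/3)
6. U is the centroid of triangle SMV ⇒ U = (16/45, 5/18)
2·[UMJ] = -1/135, 2·[ATJ] = -7/15
[UMJ]:[ATJ] = -1/135:-7/15 = 1/63

[UMJ]:[ATJ] = 1/63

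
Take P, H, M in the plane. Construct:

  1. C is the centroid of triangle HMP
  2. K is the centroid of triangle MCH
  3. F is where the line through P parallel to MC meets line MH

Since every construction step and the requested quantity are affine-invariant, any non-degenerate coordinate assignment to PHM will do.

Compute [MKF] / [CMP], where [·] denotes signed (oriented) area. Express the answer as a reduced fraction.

[MKF]:[CMP] = -1/3

Set P = (0, 0), H = (1, 0), M = (0, 1); any affine frame gives the same invariant.
1. C is the centroid of triangle HMP ⇒ C = (1/3, 1/3)
2. K is the centroid of triangle MCH ⇒ K = (4/9, 4/9)
3. F is where the line through P parallel to MC meets line MH ⇒ F = (-1, 2)
2·[MKF] = -1/9, 2·[CMP] = 1/3
[MKF]:[CMP] = -1/9:1/3 = -1/3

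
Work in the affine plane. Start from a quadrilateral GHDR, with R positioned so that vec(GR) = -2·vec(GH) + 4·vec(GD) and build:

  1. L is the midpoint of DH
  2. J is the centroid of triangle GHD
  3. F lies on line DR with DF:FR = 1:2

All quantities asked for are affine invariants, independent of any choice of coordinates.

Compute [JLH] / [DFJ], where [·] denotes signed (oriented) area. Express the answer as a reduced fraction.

Choose coordinates G = (0, 0), H = (1, 0), D = (0, 1), R = (-2, 4).
1. L is the midpoint of DH ⇒ L = (1/2, 1/2)
2. J is the centroid of triangle GHD ⇒ J = (1/3, 1/3)
3. F lies on line DR with DF:FR = 1:2 ⇒ F = (-2/3, 2)
2·[JLH] = -1/6, 2·[DFJ] = 1/9
[JLH]:[DFJ] = -1/6:1/9 = -3/2

[JLH]:[DFJ] = -3/2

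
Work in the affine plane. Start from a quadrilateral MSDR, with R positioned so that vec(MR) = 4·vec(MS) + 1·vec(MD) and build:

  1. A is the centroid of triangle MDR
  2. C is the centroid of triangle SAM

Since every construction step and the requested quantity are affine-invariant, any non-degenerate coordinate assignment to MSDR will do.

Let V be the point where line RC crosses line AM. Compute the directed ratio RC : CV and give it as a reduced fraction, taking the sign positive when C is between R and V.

Set M = (0, 0), S = (1, 0), D = (0, 1), R = (4, 1); any affine frame gives the same invariant.
1. A is the centroid of triangle MDR ⇒ A = (4/3, 2/3)
2. C is the centroid of triangle SAM ⇒ C = (7/9, 2/9)
line RC meets AM at V = (2/15, 1/15)
C = R + t·(V−R) with t = 5/6, so RC:CV = 5/6:1/6

RC:CV = 5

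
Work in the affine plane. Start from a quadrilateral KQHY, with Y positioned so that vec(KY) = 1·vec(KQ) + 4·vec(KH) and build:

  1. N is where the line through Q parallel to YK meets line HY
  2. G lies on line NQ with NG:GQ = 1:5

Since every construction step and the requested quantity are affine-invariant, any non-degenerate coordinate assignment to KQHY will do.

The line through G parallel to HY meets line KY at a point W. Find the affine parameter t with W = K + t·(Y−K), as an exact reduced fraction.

t = 1/3

Choose coordinates K = (0, 0), Q = (1, 0), H = (0, 1), Y = (1, 4).
1. N is where the line through Q parallel to YK meets line HY ⇒ N = (5, 16)
2. G lies on line NQ with NG:GQ = 1:5 ⇒ G = (13/3, 40/3)
through G parallel to HY: direction (1, 3); meets KY at W = (1/3, 4/3)
W = K + t·(Y−K) with t = 1/3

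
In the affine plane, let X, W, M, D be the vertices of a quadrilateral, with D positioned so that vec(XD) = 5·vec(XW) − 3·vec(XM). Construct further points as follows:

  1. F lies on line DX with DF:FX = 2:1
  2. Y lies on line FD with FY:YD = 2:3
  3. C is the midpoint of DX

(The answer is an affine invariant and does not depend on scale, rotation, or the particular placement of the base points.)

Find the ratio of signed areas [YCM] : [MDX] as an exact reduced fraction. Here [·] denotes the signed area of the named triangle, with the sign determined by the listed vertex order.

Choose coordinates X = (0, 0), W = (1, 0), M = (0, 1), D = (5, -3).
1. F lies on line DX with DF:FX = 2:1 ⇒ F = (5/3, -1)
2. Y lies on line FD with FY:YD = 2:3 ⇒ Y = (3, -9/5)
3. C is the midpoint of DX ⇒ C = (5/2, -3/2)
2·[YCM] = -1/2, 2·[MDX] = -5
[YCM]:[MDX] = -1/2:-5 = 1/10

[YCM]:[MDX] = 1/10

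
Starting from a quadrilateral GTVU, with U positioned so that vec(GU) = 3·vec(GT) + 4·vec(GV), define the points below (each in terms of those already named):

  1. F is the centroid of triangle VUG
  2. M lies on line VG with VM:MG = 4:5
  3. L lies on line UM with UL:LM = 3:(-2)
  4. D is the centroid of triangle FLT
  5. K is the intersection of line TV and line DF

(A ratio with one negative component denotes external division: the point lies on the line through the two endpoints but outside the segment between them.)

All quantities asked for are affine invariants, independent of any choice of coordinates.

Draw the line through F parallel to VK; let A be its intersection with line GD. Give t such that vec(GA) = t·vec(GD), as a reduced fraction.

Choose coordinates G = (0, 0), T = (1, 0), V = (0, 1), U = (3, 4).
1. F is the centroid of triangle VUG ⇒ F = (1, 5/3)
2. M lies on line VG with VM:MG = 4:5 ⇒ M = (0, 5/9)
3. L lies on line UM with UL:LM = 3:(-2) ⇒ L = (-6, -19/3)
4. D is the centroid of triangle FLT ⇒ D = (-4/3, -14/9)
5. K is the intersection of line TV and line DF ⇒ K = (3/10, 7/10)
through F parallel to VK: direction (3/10, -3/10); meets GD at A = (16/13, 56/39)
A = G + t·(D−G) with t = -12/13

t = -12/13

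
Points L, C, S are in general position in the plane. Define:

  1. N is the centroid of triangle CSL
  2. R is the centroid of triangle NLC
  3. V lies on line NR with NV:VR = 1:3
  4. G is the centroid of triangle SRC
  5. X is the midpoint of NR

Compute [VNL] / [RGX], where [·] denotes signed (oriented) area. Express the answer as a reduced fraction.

Work in coordinates with L = (0, 0), C = (1, 0), S = (0, 1).
1. N is the centroid of triangle CSL ⇒ N = (1/3, 1/3)
2. R is the centroid of triangle NLC ⇒ R = (4/9, 1/9)
3. V lies on line NR with NV:VR = 1:3 ⇒ V = (13/36, 5/18)
4. G is the centroid of triangle SRC ⇒ G = (13/27, 10/27)
5. X is the midpoint of NR ⇒ X = (7/18, 2/9)
2·[VNL] = 1/36, 2·[RGX] = 1/54
[VNL]:[RGX] = 1/36:1/54 = 3/2

[VNL]:[RGX] = 3/2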